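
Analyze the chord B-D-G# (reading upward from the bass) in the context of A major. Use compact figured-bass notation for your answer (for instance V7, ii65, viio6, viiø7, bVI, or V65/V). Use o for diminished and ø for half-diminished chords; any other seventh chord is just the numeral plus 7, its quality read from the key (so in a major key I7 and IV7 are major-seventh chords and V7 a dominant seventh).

The pitches G#-B-D form a diminished triad rooted on G#.
In A major, G# is the leading tone; the diatonic diminished triad there is viio.
With B in the bass the chord is in first inversion, so the figured bass is 6.

viio6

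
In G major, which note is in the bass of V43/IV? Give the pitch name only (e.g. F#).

D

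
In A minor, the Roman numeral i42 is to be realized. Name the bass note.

i in A minor has root A; the chord is A-C-E-G.
The figure 42 means third inversion — the seventh is in the bass.

G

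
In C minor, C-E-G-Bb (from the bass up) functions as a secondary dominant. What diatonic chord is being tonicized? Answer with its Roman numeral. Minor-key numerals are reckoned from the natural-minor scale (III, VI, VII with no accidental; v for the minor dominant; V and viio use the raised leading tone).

The chord is a dominant seventh chord on C.
A dominant resolves down a perfect fifth: C → F. In C minor, F is scale degree 4, i.e. iv.

iv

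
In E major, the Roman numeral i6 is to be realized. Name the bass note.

G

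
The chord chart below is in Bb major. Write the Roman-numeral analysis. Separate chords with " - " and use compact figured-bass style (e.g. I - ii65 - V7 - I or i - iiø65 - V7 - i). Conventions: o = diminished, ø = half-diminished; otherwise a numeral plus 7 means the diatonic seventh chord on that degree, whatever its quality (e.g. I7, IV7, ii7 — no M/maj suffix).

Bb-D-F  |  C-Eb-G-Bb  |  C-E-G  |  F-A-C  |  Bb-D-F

Bb-D-F: root Bb is the tonic; major triad there is I.
C-Eb-G-Bb has root C, degree 2 in Bb major, so ii7.
C-E-G: chromatic; C is V of V, so V/V.
F-A-C has root F, degree 5 in Bb major, so V.
Bb-D-F: major triad on Bb = scale degree 1 → I.

I - ii7 - V/V - V - I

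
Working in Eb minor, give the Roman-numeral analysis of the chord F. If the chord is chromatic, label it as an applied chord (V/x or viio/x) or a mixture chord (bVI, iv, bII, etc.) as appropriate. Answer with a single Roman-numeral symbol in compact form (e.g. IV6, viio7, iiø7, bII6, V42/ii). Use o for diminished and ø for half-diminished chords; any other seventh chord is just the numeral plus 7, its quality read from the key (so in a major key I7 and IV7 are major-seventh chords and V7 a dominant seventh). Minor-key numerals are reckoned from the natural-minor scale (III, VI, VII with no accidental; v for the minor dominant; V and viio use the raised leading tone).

V/V

The pitches F-A-C form a major triad rooted on F.
F is not a diatonic chord root with this quality in Eb minor, but it lies a perfect fifth above Bb (V), so the chord functions as an applied dominant of V.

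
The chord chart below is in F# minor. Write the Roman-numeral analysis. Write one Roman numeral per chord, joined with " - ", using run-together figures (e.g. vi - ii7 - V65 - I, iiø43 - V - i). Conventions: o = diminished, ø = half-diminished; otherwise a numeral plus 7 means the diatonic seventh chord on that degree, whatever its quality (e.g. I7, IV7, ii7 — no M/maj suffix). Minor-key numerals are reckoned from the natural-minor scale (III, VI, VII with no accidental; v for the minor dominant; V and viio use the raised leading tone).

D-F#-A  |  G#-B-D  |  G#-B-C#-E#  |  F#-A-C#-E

D-F#-A has root D, degree 6 in F# minor, so VI.
G#-B-D: diminished triad on G# = scale degree 2 → iio.
G#-B-C#-E#: root C# is the dominant; dominant seventh chord there is V43.
F#-A-C#-E: root F# is the tonic; minor seventh chord there is i7.

VI - iio - V43 - i7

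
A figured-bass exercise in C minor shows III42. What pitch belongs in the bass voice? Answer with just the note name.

III in C minor has root Eb; the chord is Eb-G-Bb-D.
The figure 42 means third inversion — the seventh is in the bass.

D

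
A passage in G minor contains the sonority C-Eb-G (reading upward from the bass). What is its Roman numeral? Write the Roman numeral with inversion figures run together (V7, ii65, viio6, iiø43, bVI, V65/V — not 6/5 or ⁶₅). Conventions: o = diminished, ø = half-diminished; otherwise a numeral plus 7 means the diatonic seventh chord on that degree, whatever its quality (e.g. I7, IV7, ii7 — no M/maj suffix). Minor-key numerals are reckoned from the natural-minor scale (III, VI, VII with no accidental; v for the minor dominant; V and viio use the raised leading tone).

iv

Stacked in thirds the chord is C-Eb-G: a minor triad on C.
In G minor, C is the subdominant; the diatonic minor triad there is iv.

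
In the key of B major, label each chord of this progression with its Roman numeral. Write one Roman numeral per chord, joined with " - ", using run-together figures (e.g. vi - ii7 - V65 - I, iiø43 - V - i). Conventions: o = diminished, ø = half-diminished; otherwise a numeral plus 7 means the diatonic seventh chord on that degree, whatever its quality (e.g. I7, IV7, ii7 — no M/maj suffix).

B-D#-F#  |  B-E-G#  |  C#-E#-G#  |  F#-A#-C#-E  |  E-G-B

B-D#-F# has root B, degree 1 in B major, so I.
B-E-G#: root E is the subdominant; major triad there is IV64.
C#-E#-G#: chromatic; C# is V of V, so V/V.
F#-A#-C#-E: root F# is the dominant; dominant seventh chord there is V7.
E-G-B is non-diatonic — iv, a mixture chord from B minor.

I - IV64 - V/V - V7 - iv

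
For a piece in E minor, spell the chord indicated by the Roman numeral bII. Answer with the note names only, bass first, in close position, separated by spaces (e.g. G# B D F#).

F A C

Scale degree 2 in E minor is F#; lowering it a half step gives F. bII is the Neapolitan chord — a major triad on the lowered second degree.
So the chord is F-A-C.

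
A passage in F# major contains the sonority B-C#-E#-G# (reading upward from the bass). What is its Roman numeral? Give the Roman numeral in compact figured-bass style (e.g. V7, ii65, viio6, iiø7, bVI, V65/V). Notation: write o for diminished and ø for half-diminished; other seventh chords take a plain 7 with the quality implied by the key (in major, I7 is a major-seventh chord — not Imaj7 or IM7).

V42

The pitches C#-E#-G#-B form a dominant seventh chord rooted on C#.
In F# major, C# is the dominant; the diatonic dominant seventh chord there is V7.
With B in the bass the chord is in third inversion, so the figured bass is 42.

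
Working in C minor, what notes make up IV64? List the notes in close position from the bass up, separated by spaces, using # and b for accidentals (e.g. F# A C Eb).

C F A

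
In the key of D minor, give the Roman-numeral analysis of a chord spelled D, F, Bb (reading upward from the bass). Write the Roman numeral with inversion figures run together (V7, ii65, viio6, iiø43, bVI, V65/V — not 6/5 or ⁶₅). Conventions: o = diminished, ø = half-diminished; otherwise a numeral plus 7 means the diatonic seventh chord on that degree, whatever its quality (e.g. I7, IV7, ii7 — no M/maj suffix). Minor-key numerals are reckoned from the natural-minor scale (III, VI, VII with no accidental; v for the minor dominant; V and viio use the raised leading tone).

VI6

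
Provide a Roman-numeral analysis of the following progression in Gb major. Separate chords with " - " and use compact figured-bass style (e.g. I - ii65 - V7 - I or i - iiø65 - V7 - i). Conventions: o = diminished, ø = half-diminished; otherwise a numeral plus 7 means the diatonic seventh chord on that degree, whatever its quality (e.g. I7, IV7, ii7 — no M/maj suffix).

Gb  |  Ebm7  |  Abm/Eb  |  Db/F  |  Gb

I - vi7 - ii64 - V6 - I

Gb: root Gb is the tonic; major triad there is I.
Ebm7: root Eb is the submediant; minor seventh chord there is vi7.
Abm/Eb: root Ab is the supertonic; minor triad there is ii64.
Db/F: root Db is the dominant; major triad there is V6.
Gb: major triad on Gb = scale degree 1 → I.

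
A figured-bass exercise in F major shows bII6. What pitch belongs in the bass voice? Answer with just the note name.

bII in F major has root Gb; the chord is Gb-Bb-Db.
The figure 6 means first inversion — the third is in the bass.

Bb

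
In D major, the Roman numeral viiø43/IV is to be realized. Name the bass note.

The applied chord viiø43/IV is rooted on F#: F#-A-C-E.
The figure 43 means second inversion — the fifth is in the bass.

C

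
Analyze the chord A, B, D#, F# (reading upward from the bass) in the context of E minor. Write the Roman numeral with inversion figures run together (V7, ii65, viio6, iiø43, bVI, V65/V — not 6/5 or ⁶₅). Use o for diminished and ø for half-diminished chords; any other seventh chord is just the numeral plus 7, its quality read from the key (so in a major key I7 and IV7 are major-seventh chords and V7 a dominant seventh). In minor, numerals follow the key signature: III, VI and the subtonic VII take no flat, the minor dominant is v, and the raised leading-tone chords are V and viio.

Stacked in thirds the chord is B-D#-F#-A: a dominant seventh chord on B.
B is scale degree 5 in E minor, and a dominant seventh chord on that degree is written V7.
With A in the bass the chord is in third inversion, so the figured bass is 42.

V42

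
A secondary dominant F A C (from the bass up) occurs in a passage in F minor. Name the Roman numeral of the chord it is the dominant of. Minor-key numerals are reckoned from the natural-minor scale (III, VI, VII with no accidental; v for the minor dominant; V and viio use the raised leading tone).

iv

The chord is a major triad on F.
A dominant resolves down a perfect fifth: F → Bb. In F minor, Bb is scale degree 4, i.e. iv.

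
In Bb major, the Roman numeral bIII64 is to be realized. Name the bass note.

bIII in Bb major has root Db; the chord is Db-F-Ab.
The figure 64 means second inversion — the fifth is in the bass.

Ab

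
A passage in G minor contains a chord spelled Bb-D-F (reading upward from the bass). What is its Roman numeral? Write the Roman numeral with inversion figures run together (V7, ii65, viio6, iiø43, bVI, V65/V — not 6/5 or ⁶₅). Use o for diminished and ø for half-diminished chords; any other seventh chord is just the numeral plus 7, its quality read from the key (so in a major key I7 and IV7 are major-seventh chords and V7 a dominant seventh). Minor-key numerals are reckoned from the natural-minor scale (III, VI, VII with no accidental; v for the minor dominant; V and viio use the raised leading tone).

Stacked in thirds the chord is Bb-D-F: a major triad on Bb.
In G minor, Bb is the mediant; the diatonic major triad there is III.

III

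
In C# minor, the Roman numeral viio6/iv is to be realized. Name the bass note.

G#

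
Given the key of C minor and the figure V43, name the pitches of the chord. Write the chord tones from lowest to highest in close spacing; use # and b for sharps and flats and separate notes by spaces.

D F G B

In C minor, scale degree 5 is G. The dominant is major (leading tone raised), so V is a dominant seventh chord.
Stacking thirds from G gives G-B-D-F.
The figured bass 43 indicates second inversion, placing the fifth (D) in the bass: D-F-G-B.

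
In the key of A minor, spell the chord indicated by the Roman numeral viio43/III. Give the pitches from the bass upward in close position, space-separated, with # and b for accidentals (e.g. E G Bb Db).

viio43/III is a secondary leading-tone chord. The target III is C in A minor; the applied chord is rooted a semitone below, on B.
Building a fully diminished seventh chord on B gives B-D-F-Ab.
The figured bass 43 indicates second inversion, placing the fifth (F) in the bass: F-Ab-B-D.

F Ab B D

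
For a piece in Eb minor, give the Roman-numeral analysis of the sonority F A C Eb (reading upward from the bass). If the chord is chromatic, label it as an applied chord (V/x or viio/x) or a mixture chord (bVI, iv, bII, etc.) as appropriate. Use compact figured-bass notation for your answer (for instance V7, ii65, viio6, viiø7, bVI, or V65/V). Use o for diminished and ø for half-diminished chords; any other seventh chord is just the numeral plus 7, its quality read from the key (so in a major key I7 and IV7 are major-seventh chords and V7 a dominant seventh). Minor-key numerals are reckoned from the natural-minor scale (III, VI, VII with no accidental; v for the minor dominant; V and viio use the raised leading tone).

V7/V

The pitches F-A-C-Eb form a dominant seventh chord rooted on F.
F is not a diatonic chord root with this quality in Eb minor, but it lies a perfect fifth above Bb (V), so the chord functions as an applied dominant of V.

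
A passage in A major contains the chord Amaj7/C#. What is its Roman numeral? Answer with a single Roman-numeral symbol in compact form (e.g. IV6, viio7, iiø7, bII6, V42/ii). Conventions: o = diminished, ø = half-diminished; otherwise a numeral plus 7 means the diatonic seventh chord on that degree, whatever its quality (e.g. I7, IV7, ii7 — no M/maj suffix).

I65

The pitches A-C#-E-G# form a major seventh chord rooted on A.
A is scale degree 1 in A major, and a major seventh chord on that degree is written I7.
With C# in the bass the chord is in first inversion, so the figured bass is 65.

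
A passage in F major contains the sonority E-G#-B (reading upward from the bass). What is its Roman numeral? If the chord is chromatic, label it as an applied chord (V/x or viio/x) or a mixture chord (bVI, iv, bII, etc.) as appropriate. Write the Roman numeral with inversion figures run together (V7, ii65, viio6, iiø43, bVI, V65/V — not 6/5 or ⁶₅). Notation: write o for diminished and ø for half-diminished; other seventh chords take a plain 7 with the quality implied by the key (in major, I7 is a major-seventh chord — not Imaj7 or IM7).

V/iii

The pitches E-G#-B form a major triad rooted on E.
E is not a diatonic chord root with this quality in F major, but it lies a perfect fifth above A (iii), so the chord functions as an applied dominant of iii.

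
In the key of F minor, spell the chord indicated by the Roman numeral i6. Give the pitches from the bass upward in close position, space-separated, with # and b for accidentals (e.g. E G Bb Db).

Ab C F

The numeral's case and figure indicate a minor triad. In F minor its root, scale degree 1, is F.
Stacking thirds from F gives F-Ab-C.
The figured bass 6 indicates first inversion, placing the third (Ab) in the bass: Ab-C-F.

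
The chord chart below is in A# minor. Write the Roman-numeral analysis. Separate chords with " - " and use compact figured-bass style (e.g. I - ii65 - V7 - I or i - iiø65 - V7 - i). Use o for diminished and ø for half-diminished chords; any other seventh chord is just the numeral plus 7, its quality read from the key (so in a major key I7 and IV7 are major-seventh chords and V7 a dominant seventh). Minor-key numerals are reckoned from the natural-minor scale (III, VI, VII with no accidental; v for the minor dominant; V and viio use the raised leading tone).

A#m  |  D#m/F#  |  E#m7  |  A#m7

i - iv6 - v7 - i7

A#m: root A# is the tonic; minor triad there is i.
D#m/F#: root D# is the subdominant; minor triad there is iv6.
E#m7: root E# is the dominant; minor seventh chord there is v7.
A#m7: minor seventh chord on A# = scale degree 1 → i7.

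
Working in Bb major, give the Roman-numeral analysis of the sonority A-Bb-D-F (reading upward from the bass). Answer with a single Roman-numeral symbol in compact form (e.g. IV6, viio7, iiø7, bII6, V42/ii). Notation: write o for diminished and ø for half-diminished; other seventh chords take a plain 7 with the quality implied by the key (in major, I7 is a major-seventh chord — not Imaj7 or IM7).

Stacked in thirds the chord is Bb-D-F-A: a major seventh chord on Bb.
In Bb major, Bb is the tonic; the diatonic major seventh chord there is I7.
With A in the bass the chord is in third inversion, so the figured bass is 42.

I42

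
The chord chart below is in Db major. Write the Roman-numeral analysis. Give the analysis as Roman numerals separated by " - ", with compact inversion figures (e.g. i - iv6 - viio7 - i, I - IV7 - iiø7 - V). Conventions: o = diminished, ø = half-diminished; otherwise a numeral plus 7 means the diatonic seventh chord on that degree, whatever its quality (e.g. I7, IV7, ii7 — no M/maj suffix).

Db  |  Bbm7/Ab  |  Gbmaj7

Db has root Db, degree 1 in Db major, so I.
Bbm7/Ab has root Bb, degree 6 in Db major, so vi42.
Gbmaj7: major seventh chord on Gb = scale degree 4 → IV7.

I - vi42 - IV7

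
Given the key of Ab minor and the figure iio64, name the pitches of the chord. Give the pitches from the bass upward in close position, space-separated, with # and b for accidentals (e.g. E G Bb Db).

The numeral's case and figure indicate a diminished triad. In Ab minor its root, scale degree 2, is Bb.
That chord is spelled Bb-Db-Fb.
The figured bass 64 indicates second inversion, placing the fifth (Fb) in the bass: Fb-Bb-Db.

Fb Bb Db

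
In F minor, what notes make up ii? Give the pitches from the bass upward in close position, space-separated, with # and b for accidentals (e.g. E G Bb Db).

G Bb D

Scale degree 2 in F minor is G; here the chord built on it is altered to a minor triad. ii is the minor supertonic, borrowed from the parallel major (the Dorian ii).
So the chord is G-Bb-D.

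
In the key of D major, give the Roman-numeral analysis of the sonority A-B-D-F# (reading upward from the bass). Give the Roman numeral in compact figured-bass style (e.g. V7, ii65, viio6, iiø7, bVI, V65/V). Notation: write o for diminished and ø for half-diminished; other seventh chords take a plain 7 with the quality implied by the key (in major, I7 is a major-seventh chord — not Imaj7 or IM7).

vi42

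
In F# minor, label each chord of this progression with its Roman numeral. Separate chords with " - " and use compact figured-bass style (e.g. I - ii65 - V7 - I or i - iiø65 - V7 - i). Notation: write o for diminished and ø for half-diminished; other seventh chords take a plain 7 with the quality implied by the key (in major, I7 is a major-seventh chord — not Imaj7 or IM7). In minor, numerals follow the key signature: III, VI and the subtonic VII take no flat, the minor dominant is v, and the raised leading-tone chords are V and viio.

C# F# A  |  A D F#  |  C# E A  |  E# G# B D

C#-F#-A: minor triad on F# = scale degree 1 → i64.
A-D-F# has root D, degree 6 in F# minor, so VI64.
C#-E-A: root A is the mediant; major triad there is III6.
E#-G#-B-D: root E# is the leading tone; fully diminished seventh chord there is viio7.

i64 - VI64 - III6 - viio7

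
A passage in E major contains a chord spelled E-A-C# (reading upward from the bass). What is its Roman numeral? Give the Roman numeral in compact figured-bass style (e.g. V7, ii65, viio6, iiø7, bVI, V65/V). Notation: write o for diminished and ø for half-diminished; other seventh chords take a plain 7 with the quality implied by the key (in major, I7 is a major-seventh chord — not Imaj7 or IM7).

IV64

Stacked in thirds the chord is A-C#-E: a major triad on A.
In E major, A is the subdominant; the diatonic major triad there is IV.
With E in the bass the chord is in second inversion, so the figured bass is 64.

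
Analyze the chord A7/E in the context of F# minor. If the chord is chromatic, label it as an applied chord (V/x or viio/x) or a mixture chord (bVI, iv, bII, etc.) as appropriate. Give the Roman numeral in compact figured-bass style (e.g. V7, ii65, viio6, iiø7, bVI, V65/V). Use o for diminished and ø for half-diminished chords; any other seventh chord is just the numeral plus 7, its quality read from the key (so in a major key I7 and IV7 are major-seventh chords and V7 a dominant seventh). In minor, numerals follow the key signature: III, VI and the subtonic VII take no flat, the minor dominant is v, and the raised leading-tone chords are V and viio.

V43/VI

Stacked in thirds the chord is A-C#-E-G: a dominant seventh chord on A.
A is not a diatonic chord root with this quality in F# minor, but it lies a perfect fifth above D (VI), so the chord functions as an applied dominant of VI.
With E in the bass the chord is in second inversion, so the figured bass is 43.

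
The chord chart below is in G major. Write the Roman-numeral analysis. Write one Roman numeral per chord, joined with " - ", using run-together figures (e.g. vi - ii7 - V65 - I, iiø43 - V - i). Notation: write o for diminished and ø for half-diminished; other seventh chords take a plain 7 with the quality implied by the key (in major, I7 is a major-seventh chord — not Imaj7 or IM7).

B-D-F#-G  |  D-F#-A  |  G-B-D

I65 - V - I

B-D-F#-G: root G is the tonic; major seventh chord there is I65.
D-F#-A: major triad on D = scale degree 5 → V.
G-B-D: major triad on G = scale degree 1 → I.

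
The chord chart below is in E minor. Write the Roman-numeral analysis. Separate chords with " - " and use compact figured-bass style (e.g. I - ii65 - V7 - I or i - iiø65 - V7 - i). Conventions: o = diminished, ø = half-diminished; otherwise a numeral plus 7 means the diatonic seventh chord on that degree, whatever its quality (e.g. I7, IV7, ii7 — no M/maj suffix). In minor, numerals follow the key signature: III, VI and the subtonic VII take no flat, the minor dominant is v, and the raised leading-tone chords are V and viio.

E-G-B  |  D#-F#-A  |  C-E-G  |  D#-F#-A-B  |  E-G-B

E-G-B: minor triad on E = scale degree 1 → i.
D#-F#-A has root D#, degree 7 in E minor, so viio.
C-E-G: root C is the submediant; major triad there is VI.
D#-F#-A-B: root B is the dominant; dominant seventh chord there is V65.
E-G-B has root E, degree 1 in E minor, so i.

i - viio - VI - V65 - i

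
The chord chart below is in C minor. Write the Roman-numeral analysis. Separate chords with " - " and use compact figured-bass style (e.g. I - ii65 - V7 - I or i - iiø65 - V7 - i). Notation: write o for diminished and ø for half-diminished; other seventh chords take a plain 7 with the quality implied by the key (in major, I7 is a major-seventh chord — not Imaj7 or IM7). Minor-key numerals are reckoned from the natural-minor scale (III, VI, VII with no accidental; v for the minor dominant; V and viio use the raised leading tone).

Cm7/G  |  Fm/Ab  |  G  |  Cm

i43 - iv6 - V - i

Cm7/G has root C, degree 1 in C minor, so i43.
Fm/Ab has root F, degree 4 in C minor, so iv6.
G: major triad on G = scale degree 5 → V.
Cm: root C is the tonic; minor triad there is i.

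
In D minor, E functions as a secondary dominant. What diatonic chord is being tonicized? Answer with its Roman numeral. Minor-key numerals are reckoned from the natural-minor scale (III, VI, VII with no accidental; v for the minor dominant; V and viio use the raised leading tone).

V

The chord is a major triad on E.
A dominant resolves down a perfect fifth: E → A. In D minor, A is scale degree 5, i.e. V.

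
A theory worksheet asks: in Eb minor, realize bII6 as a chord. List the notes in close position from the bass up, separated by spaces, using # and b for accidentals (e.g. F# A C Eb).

Ab Cb Fb

Scale degree 2 in Eb minor is F; lowering it a half step gives Fb. bII6 is the Neapolitan sixth — a major triad on the lowered second degree, here in its customary first inversion.
So the chord is Fb-Ab-Cb, a major triad.
The figured bass 6 indicates first inversion, placing the third (Ab) in the bass: Ab-Cb-Fb.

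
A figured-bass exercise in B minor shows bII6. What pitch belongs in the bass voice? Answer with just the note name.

bII in B minor has root C; the chord is C-E-G.
The figure 6 means first inversion — the third is in the bass.

E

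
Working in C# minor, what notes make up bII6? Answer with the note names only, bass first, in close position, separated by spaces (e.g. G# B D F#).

bII6 is the Neapolitan sixth — a major triad on the lowered second degree, here in its customary first inversion. In C# minor that root is D.
So the chord is D-F#-A.
With the 6 figure the chord is in first inversion; from the bass F# upward in close position it reads F#-A-D.

F# A D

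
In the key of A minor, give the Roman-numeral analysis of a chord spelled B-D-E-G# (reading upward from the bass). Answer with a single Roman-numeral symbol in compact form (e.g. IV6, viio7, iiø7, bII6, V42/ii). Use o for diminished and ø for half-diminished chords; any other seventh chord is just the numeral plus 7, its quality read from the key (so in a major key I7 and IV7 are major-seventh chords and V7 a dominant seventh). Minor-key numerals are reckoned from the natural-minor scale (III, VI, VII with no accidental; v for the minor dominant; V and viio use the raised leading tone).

V43

The pitches E-G#-B-D form a dominant seventh chord rooted on E.
In A minor, E is the dominant; the diatonic dominant seventh chord there is V7.
With B in the bass the chord is in second inversion, so the figured bass is 43.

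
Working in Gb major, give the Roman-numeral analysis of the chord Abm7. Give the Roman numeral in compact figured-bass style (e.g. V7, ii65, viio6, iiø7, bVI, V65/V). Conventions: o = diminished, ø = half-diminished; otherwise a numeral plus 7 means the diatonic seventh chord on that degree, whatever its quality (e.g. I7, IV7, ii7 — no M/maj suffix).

ii7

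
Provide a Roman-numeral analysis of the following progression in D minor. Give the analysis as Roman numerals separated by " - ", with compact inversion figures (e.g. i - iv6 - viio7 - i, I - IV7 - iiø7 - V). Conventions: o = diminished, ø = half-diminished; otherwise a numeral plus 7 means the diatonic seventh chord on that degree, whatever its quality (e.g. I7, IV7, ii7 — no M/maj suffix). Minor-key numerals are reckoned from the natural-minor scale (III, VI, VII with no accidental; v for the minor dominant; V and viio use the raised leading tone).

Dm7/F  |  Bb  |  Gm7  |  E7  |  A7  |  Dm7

i65 - VI - iv7 - V7/V - V7 - i7

Dm7/F: root D is the tonic; minor seventh chord there is i65.
Bb: root Bb is the submediant; major triad there is VI.
Gm7 has root G, degree 4 in D minor, so iv7.
E7: a dominant seventh chord on E, the applied dominant of V → V7/V.
A7: dominant seventh chord on A = scale degree 5 → V7.
Dm7: root D is the tonic; minor seventh chord there is i7.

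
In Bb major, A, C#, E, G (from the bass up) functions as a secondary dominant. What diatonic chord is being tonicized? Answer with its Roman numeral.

iii

The chord is a dominant seventh chord on A.
A dominant resolves down a perfect fifth: A → D. In Bb major, D is scale degree 3, i.e. iii.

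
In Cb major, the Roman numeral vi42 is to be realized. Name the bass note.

Gb

vi in Cb major has root Ab; the chord is Ab-Cb-Eb-Gb.
The figure 42 means third inversion — the seventh is in the bass.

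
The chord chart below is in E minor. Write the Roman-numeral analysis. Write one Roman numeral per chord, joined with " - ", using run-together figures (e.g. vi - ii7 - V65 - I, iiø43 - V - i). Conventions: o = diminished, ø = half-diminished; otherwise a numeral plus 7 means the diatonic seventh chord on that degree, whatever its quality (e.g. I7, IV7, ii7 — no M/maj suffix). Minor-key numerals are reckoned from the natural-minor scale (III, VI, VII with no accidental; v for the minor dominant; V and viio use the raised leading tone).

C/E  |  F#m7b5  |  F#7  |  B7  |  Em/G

VI6 - iiø7 - V7/V - V7 - i6

C/E: major triad on C = scale degree 6 → VI6.
F#m7b5: half-diminished seventh chord on F# = scale degree 2 → iiø7.
F#7: chromatic; F# is V of V, so V7/V.
B7: root B is the dominant; dominant seventh chord there is V7.
Em/G: root E is the tonic; minor triad there is i6.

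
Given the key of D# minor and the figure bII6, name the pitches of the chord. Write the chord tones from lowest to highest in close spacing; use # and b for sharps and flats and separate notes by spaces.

bII6 is the Neapolitan sixth — a major triad on the lowered second degree, here in its customary first inversion. In D# minor that root is E.
So the chord is E-G#-B.
The figured bass 6 indicates first inversion, placing the third (G#) in the bass: G#-B-E.

G# B E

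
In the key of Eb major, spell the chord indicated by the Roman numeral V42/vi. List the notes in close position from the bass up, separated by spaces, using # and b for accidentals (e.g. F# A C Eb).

V42/vi is a secondary dominant — the dominant seventh of vi. vi in Eb major is C, so the applied chord's root is G, a perfect fifth above.
Building a dominant seventh chord on G gives G-B-D-F.
With the 42 figure the chord is in third inversion; from the bass F upward in close position it reads F-G-B-D.

F G B D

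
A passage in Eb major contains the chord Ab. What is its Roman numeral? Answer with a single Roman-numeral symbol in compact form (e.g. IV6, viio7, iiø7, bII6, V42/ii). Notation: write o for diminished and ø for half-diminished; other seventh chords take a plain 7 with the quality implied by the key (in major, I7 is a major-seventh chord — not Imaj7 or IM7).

IV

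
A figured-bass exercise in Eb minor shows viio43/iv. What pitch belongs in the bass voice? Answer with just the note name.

Db

The applied chord viio43/iv is rooted on G: G-Bb-Db-Fb.
The figure 43 means second inversion — the fifth is in the bass.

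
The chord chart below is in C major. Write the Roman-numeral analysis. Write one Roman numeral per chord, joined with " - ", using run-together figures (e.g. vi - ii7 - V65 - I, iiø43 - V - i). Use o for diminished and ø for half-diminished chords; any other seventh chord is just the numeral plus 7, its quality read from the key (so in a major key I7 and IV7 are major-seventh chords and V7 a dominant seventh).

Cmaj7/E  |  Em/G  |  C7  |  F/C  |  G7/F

Cmaj7/E: root C is the tonic; major seventh chord there is I65.
Em/G: minor triad on E = scale degree 3 → iii6.
C7: chromatic; C is V of IV, so V7/IV.
F/C has root F, degree 4 in C major, so IV64.
G7/F has root G, degree 5 in C major, so V42.

I65 - iii6 - V7/IV - IV64 - V42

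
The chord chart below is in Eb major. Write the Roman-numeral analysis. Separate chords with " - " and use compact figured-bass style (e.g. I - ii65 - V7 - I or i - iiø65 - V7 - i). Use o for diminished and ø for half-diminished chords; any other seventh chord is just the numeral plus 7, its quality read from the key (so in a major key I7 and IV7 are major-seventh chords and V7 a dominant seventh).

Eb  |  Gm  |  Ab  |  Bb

I - iii - IV - V

Eb: major triad on Eb = scale degree 1 → I.
Gm: minor triad on G = scale degree 3 → iii.
Ab: root Ab is the subdominant; major triad there is IV.
Bb: root Bb is the dominant; major triad there is V.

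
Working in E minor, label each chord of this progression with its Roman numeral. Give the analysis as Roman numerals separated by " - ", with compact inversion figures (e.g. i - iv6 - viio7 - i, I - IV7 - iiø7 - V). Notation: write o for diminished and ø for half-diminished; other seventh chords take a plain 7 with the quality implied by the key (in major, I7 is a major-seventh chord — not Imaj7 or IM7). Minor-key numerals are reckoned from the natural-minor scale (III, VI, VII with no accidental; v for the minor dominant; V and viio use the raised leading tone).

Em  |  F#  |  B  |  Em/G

i - V/V - V - i6

Em: minor triad on E = scale degree 1 → i.
F# is the secondary dominant of V (major triad on F#): V/V.
B: major triad on B = scale degree 5 → V.
Em/G: root E is the tonic; minor triad there is i6.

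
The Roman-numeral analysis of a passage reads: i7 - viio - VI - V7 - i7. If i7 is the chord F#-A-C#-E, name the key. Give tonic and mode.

F# minor

The anchor chord is a minor seventh chord on F#, labeled i7.
If F# is scale degree 1 and the mode makes that degree carry a minor seventh chord, the tonic is F# and the mode is minor.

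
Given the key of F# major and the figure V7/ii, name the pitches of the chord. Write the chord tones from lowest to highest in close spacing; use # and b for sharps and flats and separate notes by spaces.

D# F## A# C#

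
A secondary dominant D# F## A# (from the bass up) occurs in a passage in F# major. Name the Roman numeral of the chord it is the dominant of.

ii

The chord is a major triad on D#.
A dominant resolves down a perfect fifth: D# → G#. In F# major, G# is scale degree 2, i.e. ii.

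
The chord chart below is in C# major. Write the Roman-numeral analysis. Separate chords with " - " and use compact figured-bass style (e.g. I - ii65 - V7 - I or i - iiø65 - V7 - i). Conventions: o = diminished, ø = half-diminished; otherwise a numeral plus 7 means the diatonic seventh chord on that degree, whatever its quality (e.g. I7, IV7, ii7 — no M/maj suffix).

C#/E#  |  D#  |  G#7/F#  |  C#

I6 - V/V - V42 - I

C#/E#: major triad on C# = scale degree 1 → I6.
D#: a major triad on D#, the applied dominant of V → V/V.
G#7/F# has root G#, degree 5 in C# major, so V42.
C#: root C# is the tonic; major triad there is I.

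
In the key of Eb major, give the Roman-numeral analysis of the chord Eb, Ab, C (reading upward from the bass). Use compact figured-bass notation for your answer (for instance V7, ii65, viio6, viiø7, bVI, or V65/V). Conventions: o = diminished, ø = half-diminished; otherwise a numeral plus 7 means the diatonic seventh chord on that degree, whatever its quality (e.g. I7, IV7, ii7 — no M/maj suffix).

Stacked in thirds the chord is Ab-C-Eb: a major triad on Ab.
Ab is scale degree 4 in Eb major, and a major triad on that degree is written IV.
With Eb in the bass the chord is in second inversion, so the figured bass is 64.

IV64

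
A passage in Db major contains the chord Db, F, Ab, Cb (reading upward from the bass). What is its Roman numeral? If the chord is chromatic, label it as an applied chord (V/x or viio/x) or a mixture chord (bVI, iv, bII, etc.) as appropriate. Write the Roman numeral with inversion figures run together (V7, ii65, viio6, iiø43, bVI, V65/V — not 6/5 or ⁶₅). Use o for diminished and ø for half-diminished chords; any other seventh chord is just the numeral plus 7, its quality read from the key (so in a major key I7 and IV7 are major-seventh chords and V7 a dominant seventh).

Stacked in thirds the chord is Db-F-Ab-Cb: a dominant seventh chord on Db.
Db is not a diatonic chord root with this quality in Db major, but it lies a perfect fifth above Gb (IV), so the chord functions as an applied dominant of IV.

V7/IV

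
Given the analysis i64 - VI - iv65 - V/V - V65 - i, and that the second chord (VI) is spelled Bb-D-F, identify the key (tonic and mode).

D minor

VI is given as Bb-D-F — a major triad with root Bb.
Counting down 5 scale steps from Bb places the tonic on D; a major triad on degree 6 is diatonic only in minor.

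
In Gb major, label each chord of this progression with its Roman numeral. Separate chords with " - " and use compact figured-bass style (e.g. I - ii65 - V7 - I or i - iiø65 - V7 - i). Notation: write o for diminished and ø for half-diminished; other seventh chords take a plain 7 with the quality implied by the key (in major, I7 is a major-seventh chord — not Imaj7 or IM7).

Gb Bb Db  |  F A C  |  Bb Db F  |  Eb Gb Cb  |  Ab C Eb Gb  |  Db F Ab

I - V/iii - iii - IV6 - V7/V - V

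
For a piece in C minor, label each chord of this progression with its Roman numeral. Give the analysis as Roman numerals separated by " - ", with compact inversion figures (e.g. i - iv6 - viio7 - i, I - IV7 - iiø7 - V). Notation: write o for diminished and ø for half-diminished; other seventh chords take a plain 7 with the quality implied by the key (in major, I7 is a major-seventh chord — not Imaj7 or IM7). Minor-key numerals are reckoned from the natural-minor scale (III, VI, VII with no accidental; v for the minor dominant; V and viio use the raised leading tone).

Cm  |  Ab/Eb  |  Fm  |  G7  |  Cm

i - VI64 - iv - V7 - i

Cm has root C, degree 1 in C minor, so i.
Ab/Eb: major triad on Ab = scale degree 6 → VI64.
Fm: minor triad on F = scale degree 4 → iv.
G7 has root G, degree 5 in C minor, so V7.
Cm: root C is the tonic; minor triad there is i.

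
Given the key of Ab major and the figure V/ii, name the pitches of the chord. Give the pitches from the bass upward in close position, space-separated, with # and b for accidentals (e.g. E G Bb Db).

F A C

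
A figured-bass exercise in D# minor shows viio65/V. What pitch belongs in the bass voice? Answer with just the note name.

The applied chord viio65/V is rooted on G##: G##-B#-D#-F#.
The figure 65 means first inversion — the third is in the bass.

B#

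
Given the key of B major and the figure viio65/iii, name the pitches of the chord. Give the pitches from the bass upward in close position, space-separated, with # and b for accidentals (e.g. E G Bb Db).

E# G# B C##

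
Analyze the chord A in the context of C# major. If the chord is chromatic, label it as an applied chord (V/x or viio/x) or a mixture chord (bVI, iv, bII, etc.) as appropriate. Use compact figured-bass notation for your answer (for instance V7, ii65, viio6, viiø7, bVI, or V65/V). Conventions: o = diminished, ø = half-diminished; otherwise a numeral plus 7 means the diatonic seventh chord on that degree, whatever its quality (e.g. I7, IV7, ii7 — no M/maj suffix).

bVI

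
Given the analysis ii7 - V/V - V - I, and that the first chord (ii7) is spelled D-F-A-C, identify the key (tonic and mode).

C major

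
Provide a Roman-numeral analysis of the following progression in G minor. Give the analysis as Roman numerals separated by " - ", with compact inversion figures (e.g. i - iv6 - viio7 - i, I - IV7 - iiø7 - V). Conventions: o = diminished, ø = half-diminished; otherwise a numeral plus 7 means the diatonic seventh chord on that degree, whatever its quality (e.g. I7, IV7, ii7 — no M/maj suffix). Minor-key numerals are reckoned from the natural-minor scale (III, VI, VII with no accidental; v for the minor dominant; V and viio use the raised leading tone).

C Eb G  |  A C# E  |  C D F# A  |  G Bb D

C-Eb-G: minor triad on C = scale degree 4 → iv.
A-C#-E: chromatic; A is V of V, so V/V.
C-D-F#-A: dominant seventh chord on D = scale degree 5 → V42.
G-Bb-D: root G is the tonic; minor triad there is i.

iv - V/V - V42 - i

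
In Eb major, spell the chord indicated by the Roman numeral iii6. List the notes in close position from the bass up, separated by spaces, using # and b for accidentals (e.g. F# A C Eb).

The numeral's case and figure indicate a minor triad. In Eb major its root, scale degree 3, is G.
Stacking thirds from G gives G-Bb-D.
The figured bass 6 indicates first inversion, placing the third (Bb) in the bass: Bb-D-G.

Bb D G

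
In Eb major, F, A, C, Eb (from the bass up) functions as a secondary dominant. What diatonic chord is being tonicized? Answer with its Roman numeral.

V

The chord is a dominant seventh chord on F.
A dominant resolves down a perfect fifth: F → Bb. In Eb major, Bb is scale degree 5, i.e. V.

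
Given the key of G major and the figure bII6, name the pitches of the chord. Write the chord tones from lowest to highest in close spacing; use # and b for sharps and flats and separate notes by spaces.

C Eb Ab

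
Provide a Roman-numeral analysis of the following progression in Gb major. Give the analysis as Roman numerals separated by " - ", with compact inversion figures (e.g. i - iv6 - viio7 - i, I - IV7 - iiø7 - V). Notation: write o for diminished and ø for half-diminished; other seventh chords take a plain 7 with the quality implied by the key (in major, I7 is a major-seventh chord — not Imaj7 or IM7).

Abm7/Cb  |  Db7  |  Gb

ii65 - V7 - I

Abm7/Cb: minor seventh chord on Ab = scale degree 2 → ii65.
Db7 has root Db, degree 5 in Gb major, so V7.
Gb: root Gb is the tonic; major triad there is I.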